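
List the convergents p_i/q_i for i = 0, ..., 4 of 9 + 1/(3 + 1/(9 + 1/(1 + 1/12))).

Using the convergent recurrence p_i = a_i*p_{i-1} + p_{i-2}, q_i = a_i*q_{i-1} + q_{i-2} with p_{-2}=0, p_{-1}=1, q_{-2}=1, q_{-1}=0:
  i=0: a_0=9, p_0 = 9*1 + 0 = 9, q_0 = 9*0 + 1 = 1.
  i=1: a_1=3, p_1 = 3*9 + 1 = 28, q_1 = 3*1 + 0 = 3.
  i=2: a_2=9, p_2 = 9*28 + 9 = 261, q_2 = 9*3 + 1 = 28.
  i=3: a_3=1, p_3 = 1*261 + 28 = 289, q_3 = 1*28 + 3 = 31.
  i=4: a_4=12, p_4 = 12*289 + 261 = 3729, q_4 = 12*31 + 28 = 400.

9/1, 28/3, 261/28, 289/31, 3729/400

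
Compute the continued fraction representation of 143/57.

[2; 1, 1, 28]

Run the Euclidean algorithm on 143 and 57; the successive quotients are the partial quotients a_0, a_1, ... (each step inverts the fractional part left over by the previous one):
  143 = 2*57 + 29, so a_0 = 2.
  57 = 1*29 + 28, so a_1 = 1.
  29 = 1*28 + 1, so a_2 = 1.
  28 = 28*1 + 0, so a_3 = 28.
The remainder reaches 0 after 4 divisions, so the expansion has 4 partial quotients, read off in order.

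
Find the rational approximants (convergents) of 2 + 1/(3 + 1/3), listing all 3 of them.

2/1, 7/3, 23/10

Using the convergent recurrence p_i = a_i*p_{i-1} + p_{i-2}, q_i = a_i*q_{i-1} + q_{i-2} with p_{-2}=0, p_{-1}=1, q_{-2}=1, q_{-1}=0:
  i=0: a_0=2, p_0 = 2*1 + 0 = 2, q_0 = 2*0 + 1 = 1.
  i=1: a_1=3, p_1 = 3*2 + 1 = 7, q_1 = 3*1 + 0 = 3.
  i=2: a_2=3, p_2 = 3*7 + 2 = 23, q_2 = 3*3 + 1 = 10.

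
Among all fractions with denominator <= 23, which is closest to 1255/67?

Expand x = 1255/67 as a continued fraction with the Euclidean algorithm:
  1255 = 18*67 + 49, so a_0 = 18.
  67 = 1*49 + 18, so a_1 = 1.
  49 = 2*18 + 13, so a_2 = 2.
  18 = 1*13 + 5, so a_3 = 1.
  13 = 2*5 + 3, so a_4 = 2.
  5 = 1*3 + 2, so a_5 = 1.
  3 = 1*2 + 1, so a_6 = 1.
  2 = 2*1 + 0, so a_7 = 2.
so x = [18; 1, 2, 1, 2, 1, 1, 2].
Convergents (p_i = a_i*p_{i-1} + p_{i-2}, q_i = a_i*q_{i-1} + q_{i-2} with p_{-2}=0, p_{-1}=1, q_{-2}=1, q_{-1}=0), until the denominator exceeds 23:
  i=0: a_0=18, p_0 = 18*1 + 0 = 18, q_0 = 18*0 + 1 = 1.
  i=1: a_1=1, p_1 = 1*18 + 1 = 19, q_1 = 1*1 + 0 = 1.
  i=2: a_2=2, p_2 = 2*19 + 18 = 56, q_2 = 2*1 + 1 = 3.
  i=3: a_3=1, p_3 = 1*56 + 19 = 75, q_3 = 1*3 + 1 = 4.
  i=4: a_4=2, p_4 = 2*75 + 56 = 206, q_4 = 2*4 + 3 = 11.
  i=5: a_5=1, p_5 = 1*206 + 75 = 281, q_5 = 1*11 + 4 = 15.
  i=6: a_6=1, p_6 = 1*281 + 206 = 487, q_6 = 1*15 + 11 = 26.
q_6 = 26 > 23, so the last convergent with denominator <= 23 is p_5/q_5 = 281/15.
The closest fraction with denominator <= 23 is either p_5/q_5 or the intermediate fraction (k*p_5 + p_4)/(k*q_5 + q_4) with the largest k >= 1 whose denominator stays <= 23; these approach x as k grows, and every other convergent or intermediate fraction in range is farther away.
Largest k: floor((23 - q_4)/q_5) = floor((23 - 11)/15) = 0.
Since k = 0, no intermediate fraction beyond p_5/q_5 has denominator <= 23, so the convergent 281/15 is the closest (its error is |1255*15 - 281*67|/(67*15) = 2/1005).

281/15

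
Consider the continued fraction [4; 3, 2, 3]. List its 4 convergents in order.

Using the convergent recurrence p_i = a_i*p_{i-1} + p_{i-2}, q_i = a_i*q_{i-1} + q_{i-2} with p_{-2}=0, p_{-1}=1, q_{-2}=1, q_{-1}=0:
  i=0: a_0=4, p_0 = 4*1 + 0 = 4, q_0 = 4*0 + 1 = 1.
  i=1: a_1=3, p_1 = 3*4 + 1 = 13, q_1 = 3*1 + 0 = 3.
  i=2: a_2=2, p_2 = 2*13 + 4 = 30, q_2 = 2*3 + 1 = 7.
  i=3: a_3=3, p_3 = 3*30 + 13 = 103, q_3 = 3*7 + 3 = 24.

4/1, 13/3, 30/7, 103/24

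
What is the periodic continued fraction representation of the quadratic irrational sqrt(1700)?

[41; (4, 3, 20, 3, 4, 82)]

Write x_i = (sqrt(1700) + m_i)/d_i with (m_0, d_0) = (0, 1). a_0 = floor(sqrt(1700)) = 41, since 41^2 = 1681 <= 1700 < 1764 = 42^2.
Iterate m_{i+1} = d_i*a_i - m_i, d_{i+1} = (1700 - m_{i+1}^2)/d_i, a_{i+1} = floor((a_0 + m_{i+1})/d_{i+1}):
  m_1 = 1*41 - 0 = 41, d_1 = (1700 - 41^2)/1 = 19/1 = 19, a_1 = floor((41 + 41)/19) = 4.
  m_2 = 19*4 - 41 = 35, d_2 = (1700 - 35^2)/19 = 475/19 = 25, a_2 = floor((41 + 35)/25) = 3.
  m_3 = 25*3 - 35 = 40, d_3 = (1700 - 40^2)/25 = 100/25 = 4, a_3 = floor((41 + 40)/4) = 20.
  m_4 = 4*20 - 40 = 40, d_4 = (1700 - 40^2)/4 = 100/4 = 25, a_4 = floor((41 + 40)/25) = 3.
  m_5 = 25*3 - 40 = 35, d_5 = (1700 - 35^2)/25 = 475/25 = 19, a_5 = floor((41 + 35)/19) = 4.
  m_6 = 19*4 - 35 = 41, d_6 = (1700 - 41^2)/19 = 19/19 = 1, a_6 = floor((41 + 41)/1) = 82.
  m_7 = 1*82 - 41 = 41, d_7 = (1700 - 41^2)/1 = 19/1 = 19: (m_7, d_7) = (m_1, d_1) = (41, 19), so from here the quotients repeat a_1, ..., a_6; the period length is 6.
Hence the expansion of sqrt(1700) is a_0 = 41 followed by the repeating block 4, 3, 20, 3, 4, 82 (period 6).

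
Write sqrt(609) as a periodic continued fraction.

Write x_i = (sqrt(609) + m_i)/d_i with (m_0, d_0) = (0, 1). a_0 = floor(sqrt(609)) = 24, since 24^2 = 576 <= 609 < 625 = 25^2.
Iterate m_{i+1} = d_i*a_i - m_i, d_{i+1} = (609 - m_{i+1}^2)/d_i, a_{i+1} = floor((a_0 + m_{i+1})/d_{i+1}):
  m_1 = 1*24 - 0 = 24, d_1 = (609 - 24^2)/1 = 33/1 = 33, a_1 = floor((24 + 24)/33) = 1.
  m_2 = 33*1 - 24 = 9, d_2 = (609 - 9^2)/33 = 528/33 = 16, a_2 = floor((24 + 9)/16) = 2.
  m_3 = 16*2 - 9 = 23, d_3 = (609 - 23^2)/16 = 80/16 = 5, a_3 = floor((24 + 23)/5) = 9.
  m_4 = 5*9 - 23 = 22, d_4 = (609 - 22^2)/5 = 125/5 = 25, a_4 = floor((24 + 22)/25) = 1.
  m_5 = 25*1 - 22 = 3, d_5 = (609 - 3^2)/25 = 600/25 = 24, a_5 = floor((24 + 3)/24) = 1.
  m_6 = 24*1 - 3 = 21, d_6 = (609 - 21^2)/24 = 168/24 = 7, a_6 = floor((24 + 21)/7) = 6.
  m_7 = 7*6 - 21 = 21, d_7 = (609 - 21^2)/7 = 168/7 = 24, a_7 = floor((24 + 21)/24) = 1.
  m_8 = 24*1 - 21 = 3, d_8 = (609 - 3^2)/24 = 600/24 = 25, a_8 = floor((24 + 3)/25) = 1.
  m_9 = 25*1 - 3 = 22, d_9 = (609 - 22^2)/25 = 125/25 = 5, a_9 = floor((24 + 22)/5) = 9.
  m_10 = 5*9 - 22 = 23, d_10 = (609 - 23^2)/5 = 80/5 = 16, a_10 = floor((24 + 23)/16) = 2.
  m_11 = 16*2 - 23 = 9, d_11 = (609 - 9^2)/16 = 528/16 = 33, a_11 = floor((24 + 9)/33) = 1.
  m_12 = 33*1 - 9 = 24, d_12 = (609 - 24^2)/33 = 33/33 = 1, a_12 = floor((24 + 24)/1) = 48.
  m_13 = 1*48 - 24 = 24, d_13 = (609 - 24^2)/1 = 33/1 = 33: (m_13, d_13) = (m_1, d_1) = (24, 33), so from here the quotients repeat a_1, ..., a_12; the period length is 12.
Hence the expansion of sqrt(609) is a_0 = 24 followed by the repeating block 1, 2, 9, 1, 1, 6, 1, 1, 9, 2, 1, 48 (period 12).

[24; (1, 2, 9, 1, 1, 6, 1, 1, 9, 2, 1, 48)]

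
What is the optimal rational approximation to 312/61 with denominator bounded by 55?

179/35

Expand x = 312/61 as a continued fraction with the Euclidean algorithm:
  312 = 5*61 + 7, so a_0 = 5.
  61 = 8*7 + 5, so a_1 = 8.
  7 = 1*5 + 2, so a_2 = 1.
  5 = 2*2 + 1, so a_3 = 2.
  2 = 2*1 + 0, so a_4 = 2.
so x = [5; 8, 1, 2, 2].
Convergents (p_i = a_i*p_{i-1} + p_{i-2}, q_i = a_i*q_{i-1} + q_{i-2} with p_{-2}=0, p_{-1}=1, q_{-2}=1, q_{-1}=0), until the denominator exceeds 55:
  i=0: a_0=5, p_0 = 5*1 + 0 = 5, q_0 = 5*0 + 1 = 1.
  i=1: a_1=8, p_1 = 8*5 + 1 = 41, q_1 = 8*1 + 0 = 8.
  i=2: a_2=1, p_2 = 1*41 + 5 = 46, q_2 = 1*8 + 1 = 9.
  i=3: a_3=2, p_3 = 2*46 + 41 = 133, q_3 = 2*9 + 8 = 26.
  i=4: a_4=2, p_4 = 2*133 + 46 = 312, q_4 = 2*26 + 9 = 61.
q_4 = 61 > 55, so the last convergent with denominator <= 55 is p_3/q_3 = 133/26.
The closest fraction with denominator <= 55 is either p_3/q_3 or the intermediate fraction (k*p_3 + p_2)/(k*q_3 + q_2) with the largest k >= 1 whose denominator stays <= 55; these approach x as k grows, and every other convergent or intermediate fraction in range is farther away.
Largest k: floor((55 - q_2)/q_3) = floor((55 - 9)/26) = 1.
That gives (1*133 + 46)/(1*26 + 9) = 179/35.
Compare the errors: |x - 133/26| = |312*26 - 133*61|/(61*26) = 1/1586, and |x - 179/35| = |312*35 - 179*61|/(61*35) = 1/2135.
Cross-multiplying, 1*1586 = 1586 < 2135 = 1*2135, so 1/2135 is smaller: the intermediate fraction 179/35 is closer to x than 133/26.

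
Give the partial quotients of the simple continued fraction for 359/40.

[8; 1, 39]

Run the Euclidean algorithm on 359 and 40; the successive quotients are the partial quotients a_0, a_1, ... (each step inverts the fractional part left over by the previous one):
  359 = 8*40 + 39, so a_0 = 8.
  40 = 1*39 + 1, so a_1 = 1.
  39 = 39*1 + 0, so a_2 = 39.
The remainder reaches 0 after 3 divisions, so the expansion has 3 partial quotients, read off in order.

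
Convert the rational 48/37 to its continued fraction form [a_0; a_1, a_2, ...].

Run the Euclidean algorithm on 48 and 37; the successive quotients are the partial quotients a_0, a_1, ... (each step inverts the fractional part left over by the previous one):
  48 = 1*37 + 11, so a_0 = 1.
  37 = 3*11 + 4, so a_1 = 3.
  11 = 2*4 + 3, so a_2 = 2.
  4 = 1*3 + 1, so a_3 = 1.
  3 = 3*1 + 0, so a_4 = 3.
The remainder reaches 0 after 5 divisions, so the expansion has 5 partial quotients, read off in order.

[1; 3, 2, 1, 3]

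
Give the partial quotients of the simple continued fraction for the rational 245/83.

Run the Euclidean algorithm on 245 and 83; the successive quotients are the partial quotients a_0, a_1, ... (each step inverts the fractional part left over by the previous one):
  245 = 2*83 + 79, so a_0 = 2.
  83 = 1*79 + 4, so a_1 = 1.
  79 = 19*4 + 3, so a_2 = 19.
  4 = 1*3 + 1, so a_3 = 1.
  3 = 3*1 + 0, so a_4 = 3.
The remainder reaches 0 after 5 divisions, so the expansion has 5 partial quotients, read off in order.

[2; 1, 19, 1, 3]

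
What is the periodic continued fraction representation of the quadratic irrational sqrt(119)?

Write x_i = (sqrt(119) + m_i)/d_i with (m_0, d_0) = (0, 1). a_0 = floor(sqrt(119)) = 10, since 10^2 = 100 <= 119 < 121 = 11^2.
Iterate m_{i+1} = d_i*a_i - m_i, d_{i+1} = (119 - m_{i+1}^2)/d_i, a_{i+1} = floor((a_0 + m_{i+1})/d_{i+1}):
  m_1 = 1*10 - 0 = 10, d_1 = (119 - 10^2)/1 = 19/1 = 19, a_1 = floor((10 + 10)/19) = 1.
  m_2 = 19*1 - 10 = 9, d_2 = (119 - 9^2)/19 = 38/19 = 2, a_2 = floor((10 + 9)/2) = 9.
  m_3 = 2*9 - 9 = 9, d_3 = (119 - 9^2)/2 = 38/2 = 19, a_3 = floor((10 + 9)/19) = 1.
  m_4 = 19*1 - 9 = 10, d_4 = (119 - 10^2)/19 = 19/19 = 1, a_4 = floor((10 + 10)/1) = 20.
  m_5 = 1*20 - 10 = 10, d_5 = (119 - 10^2)/1 = 19/1 = 19: (m_5, d_5) = (m_1, d_1) = (10, 19), so from here the quotients repeat a_1, ..., a_4; the period length is 4.
Hence the expansion of sqrt(119) is a_0 = 10 followed by the repeating block 1, 9, 1, 20 (period 4).

[10; (1, 9, 1, 20)]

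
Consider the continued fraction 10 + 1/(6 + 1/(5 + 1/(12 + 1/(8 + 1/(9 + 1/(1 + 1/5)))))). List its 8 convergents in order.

10/1, 61/6, 315/31, 3841/378, 31043/3055, 283228/27873, 314271/30928, 1854583/182513

Using the convergent recurrence p_i = a_i*p_{i-1} + p_{i-2}, q_i = a_i*q_{i-1} + q_{i-2} with p_{-2}=0, p_{-1}=1, q_{-2}=1, q_{-1}=0:
  i=0: a_0=10, p_0 = 10*1 + 0 = 10, q_0 = 10*0 + 1 = 1.
  i=1: a_1=6, p_1 = 6*10 + 1 = 61, q_1 = 6*1 + 0 = 6.
  i=2: a_2=5, p_2 = 5*61 + 10 = 315, q_2 = 5*6 + 1 = 31.
  i=3: a_3=12, p_3 = 12*315 + 61 = 3841, q_3 = 12*31 + 6 = 378.
  i=4: a_4=8, p_4 = 8*3841 + 315 = 31043, q_4 = 8*378 + 31 = 3055.
  i=5: a_5=9, p_5 = 9*31043 + 3841 = 283228, q_5 = 9*3055 + 378 = 27873.
  i=6: a_6=1, p_6 = 1*283228 + 31043 = 314271, q_6 = 1*27873 + 3055 = 30928.
  i=7: a_7=5, p_7 = 5*314271 + 283228 = 1854583, q_7 = 5*30928 + 27873 = 182513.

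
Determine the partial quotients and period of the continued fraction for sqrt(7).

Write x_i = (sqrt(7) + m_i)/d_i with (m_0, d_0) = (0, 1). a_0 = floor(sqrt(7)) = 2, since 2^2 = 4 <= 7 < 9 = 3^2.
Iterate m_{i+1} = d_i*a_i - m_i, d_{i+1} = (7 - m_{i+1}^2)/d_i, a_{i+1} = floor((a_0 + m_{i+1})/d_{i+1}):
  m_1 = 1*2 - 0 = 2, d_1 = (7 - 2^2)/1 = 3/1 = 3, a_1 = floor((2 + 2)/3) = 1.
  m_2 = 3*1 - 2 = 1, d_2 = (7 - 1^2)/3 = 6/3 = 2, a_2 = floor((2 + 1)/2) = 1.
  m_3 = 2*1 - 1 = 1, d_3 = (7 - 1^2)/2 = 6/2 = 3, a_3 = floor((2 + 1)/3) = 1.
  m_4 = 3*1 - 1 = 2, d_4 = (7 - 2^2)/3 = 3/3 = 1, a_4 = floor((2 + 2)/1) = 4.
  m_5 = 1*4 - 2 = 2, d_5 = (7 - 2^2)/1 = 3/1 = 3: (m_5, d_5) = (m_1, d_1) = (2, 3), so from here the quotients repeat a_1, ..., a_4; the period length is 4.
Hence the expansion of sqrt(7) is a_0 = 2 followed by the repeating block 1, 1, 1, 4 (period 4).

[2; (1, 1, 1, 4)]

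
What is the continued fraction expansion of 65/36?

[1; 1, 4, 7]

Run the Euclidean algorithm on 65 and 36; the successive quotients are the partial quotients a_0, a_1, ... (each step inverts the fractional part left over by the previous one):
  65 = 1*36 + 29, so a_0 = 1.
  36 = 1*29 + 7, so a_1 = 1.
  29 = 4*7 + 1, so a_2 = 4.
  7 = 7*1 + 0, so a_3 = 7.
The remainder reaches 0 after 4 divisions, so the expansion has 4 partial quotients, read off in order.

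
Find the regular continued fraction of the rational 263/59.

Run the Euclidean algorithm on 263 and 59; the successive quotients are the partial quotients a_0, a_1, ... (each step inverts the fractional part left over by the previous one):
  263 = 4*59 + 27, so a_0 = 4.
  59 = 2*27 + 5, so a_1 = 2.
  27 = 5*5 + 2, so a_2 = 5.
  5 = 2*2 + 1, so a_3 = 2.
  2 = 2*1 + 0, so a_4 = 2.
The remainder reaches 0 after 5 divisions, so the expansion has 5 partial quotients, read off in order.

[4; 2, 5, 2, 2]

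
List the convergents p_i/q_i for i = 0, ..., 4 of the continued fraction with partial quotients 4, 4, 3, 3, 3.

Using the convergent recurrence p_i = a_i*p_{i-1} + p_{i-2}, q_i = a_i*q_{i-1} + q_{i-2} with p_{-2}=0, p_{-1}=1, q_{-2}=1, q_{-1}=0:
  i=0: a_0=4, p_0 = 4*1 + 0 = 4, q_0 = 4*0 + 1 = 1.
  i=1: a_1=4, p_1 = 4*4 + 1 = 17, q_1 = 4*1 + 0 = 4.
  i=2: a_2=3, p_2 = 3*17 + 4 = 55, q_2 = 3*4 + 1 = 13.
  i=3: a_3=3, p_3 = 3*55 + 17 = 182, q_3 = 3*13 + 4 = 43.
  i=4: a_4=3, p_4 = 3*182 + 55 = 601, q_4 = 3*43 + 13 = 142.

4/1, 17/4, 55/13, 182/43, 601/142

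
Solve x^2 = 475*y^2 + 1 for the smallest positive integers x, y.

First expand sqrt(475) as a continued fraction. With x_i = (sqrt(475) + m_i)/d_i and (m_0, d_0) = (0, 1): a_0 = floor(sqrt(475)) = 21, since 21^2 = 441 <= 475 < 484 = 22^2.
Iterate m_{i+1} = d_i*a_i - m_i, d_{i+1} = (475 - m_{i+1}^2)/d_i, a_{i+1} = floor((a_0 + m_{i+1})/d_{i+1}):
  m_1 = 1*21 - 0 = 21, d_1 = (475 - 21^2)/1 = 34/1 = 34, a_1 = floor((21 + 21)/34) = 1.
  m_2 = 34*1 - 21 = 13, d_2 = (475 - 13^2)/34 = 306/34 = 9, a_2 = floor((21 + 13)/9) = 3.
  m_3 = 9*3 - 13 = 14, d_3 = (475 - 14^2)/9 = 279/9 = 31, a_3 = floor((21 + 14)/31) = 1.
  m_4 = 31*1 - 14 = 17, d_4 = (475 - 17^2)/31 = 186/31 = 6, a_4 = floor((21 + 17)/6) = 6.
  m_5 = 6*6 - 17 = 19, d_5 = (475 - 19^2)/6 = 114/6 = 19, a_5 = floor((21 + 19)/19) = 2.
  m_6 = 19*2 - 19 = 19, d_6 = (475 - 19^2)/19 = 114/19 = 6, a_6 = floor((21 + 19)/6) = 6.
  m_7 = 6*6 - 19 = 17, d_7 = (475 - 17^2)/6 = 186/6 = 31, a_7 = floor((21 + 17)/31) = 1.
  m_8 = 31*1 - 17 = 14, d_8 = (475 - 14^2)/31 = 279/31 = 9, a_8 = floor((21 + 14)/9) = 3.
  m_9 = 9*3 - 14 = 13, d_9 = (475 - 13^2)/9 = 306/9 = 34, a_9 = floor((21 + 13)/34) = 1.
  m_10 = 34*1 - 13 = 21, d_10 = (475 - 21^2)/34 = 34/34 = 1, a_10 = floor((21 + 21)/1) = 42.
  m_11 = 1*42 - 21 = 21, d_11 = (475 - 21^2)/1 = 34/1 = 34: (m_11, d_11) = (m_1, d_1) = (21, 34), so from here the quotients repeat a_1, ..., a_10; the period length is 10.
So sqrt(475) = [21; (1, 3, 1, 6, 2, 6, 1, 3, 1, 42)] with period length k = 10.
k is even, so the fundamental solution of x^2 - 475y^2 = 1 is (p_{k-1}, q_{k-1}) = (p_9, q_9); compute convergents through index 9.
Convergents (p_i = a_i*p_{i-1} + p_{i-2}, q_i = a_i*q_{i-1} + q_{i-2} with p_{-2}=0, p_{-1}=1, q_{-2}=1, q_{-1}=0):
  i=0: a_0=21, p_0 = 21*1 + 0 = 21, q_0 = 21*0 + 1 = 1.
  i=1: a_1=1, p_1 = 1*21 + 1 = 22, q_1 = 1*1 + 0 = 1.
  i=2: a_2=3, p_2 = 3*22 + 21 = 87, q_2 = 3*1 + 1 = 4.
  i=3: a_3=1, p_3 = 1*87 + 22 = 109, q_3 = 1*4 + 1 = 5.
  i=4: a_4=6, p_4 = 6*109 + 87 = 741, q_4 = 6*5 + 4 = 34.
  i=5: a_5=2, p_5 = 2*741 + 109 = 1591, q_5 = 2*34 + 5 = 73.
  i=6: a_6=6, p_6 = 6*1591 + 741 = 10287, q_6 = 6*73 + 34 = 472.
  i=7: a_7=1, p_7 = 1*10287 + 1591 = 11878, q_7 = 1*472 + 73 = 545.
  i=8: a_8=3, p_8 = 3*11878 + 10287 = 45921, q_8 = 3*545 + 472 = 2107.
  i=9: a_9=1, p_9 = 1*45921 + 11878 = 57799, q_9 = 1*2107 + 545 = 2652.
Check: 57799^2 - 475*2652^2 = 3340724401 - 3340724400 = 1, so (x, y) = (57799, 2652) solves the equation, and by the theorem it is the least positive solution.

(x, y) = (57799, 2652)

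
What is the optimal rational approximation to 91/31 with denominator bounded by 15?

44/15

Expand x = 91/31 as a continued fraction with the Euclidean algorithm:
  91 = 2*31 + 29, so a_0 = 2.
  31 = 1*29 + 2, so a_1 = 1.
  29 = 14*2 + 1, so a_2 = 14.
  2 = 2*1 + 0, so a_3 = 2.
so x = [2; 1, 14, 2].
Convergents (p_i = a_i*p_{i-1} + p_{i-2}, q_i = a_i*q_{i-1} + q_{i-2} with p_{-2}=0, p_{-1}=1, q_{-2}=1, q_{-1}=0), until the denominator exceeds 15:
  i=0: a_0=2, p_0 = 2*1 + 0 = 2, q_0 = 2*0 + 1 = 1.
  i=1: a_1=1, p_1 = 1*2 + 1 = 3, q_1 = 1*1 + 0 = 1.
  i=2: a_2=14, p_2 = 14*3 + 2 = 44, q_2 = 14*1 + 1 = 15.
  i=3: a_3=2, p_3 = 2*44 + 3 = 91, q_3 = 2*15 + 1 = 31.
q_3 = 31 > 15, so the last convergent with denominator <= 15 is p_2/q_2 = 44/15.
The closest fraction with denominator <= 15 is either p_2/q_2 or the intermediate fraction (k*p_2 + p_1)/(k*q_2 + q_1) with the largest k >= 1 whose denominator stays <= 15; these approach x as k grows, and every other convergent or intermediate fraction in range is farther away.
Largest k: floor((15 - q_1)/q_2) = floor((15 - 1)/15) = 0.
Since k = 0, no intermediate fraction beyond p_2/q_2 has denominator <= 15, so the convergent 44/15 is the closest (its error is |91*15 - 44*31|/(31*15) = 1/465).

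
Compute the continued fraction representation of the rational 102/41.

[2; 2, 20]

Run the Euclidean algorithm on 102 and 41; the successive quotients are the partial quotients a_0, a_1, ... (each step inverts the fractional part left over by the previous one):
  102 = 2*41 + 20, so a_0 = 2.
  41 = 2*20 + 1, so a_1 = 2.
  20 = 20*1 + 0, so a_2 = 20.
The remainder reaches 0 after 3 divisions, so the expansion has 3 partial quotients, read off in order.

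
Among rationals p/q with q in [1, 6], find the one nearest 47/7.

27/4

Expand x = 47/7 as a continued fraction with the Euclidean algorithm:
  47 = 6*7 + 5, so a_0 = 6.
  7 = 1*5 + 2, so a_1 = 1.
  5 = 2*2 + 1, so a_2 = 2.
  2 = 2*1 + 0, so a_3 = 2.
so x = [6; 1, 2, 2].
Convergents (p_i = a_i*p_{i-1} + p_{i-2}, q_i = a_i*q_{i-1} + q_{i-2} with p_{-2}=0, p_{-1}=1, q_{-2}=1, q_{-1}=0), until the denominator exceeds 6:
  i=0: a_0=6, p_0 = 6*1 + 0 = 6, q_0 = 6*0 + 1 = 1.
  i=1: a_1=1, p_1 = 1*6 + 1 = 7, q_1 = 1*1 + 0 = 1.
  i=2: a_2=2, p_2 = 2*7 + 6 = 20, q_2 = 2*1 + 1 = 3.
  i=3: a_3=2, p_3 = 2*20 + 7 = 47, q_3 = 2*3 + 1 = 7.
q_3 = 7 > 6, so the last convergent with denominator <= 6 is p_2/q_2 = 20/3.
The closest fraction with denominator <= 6 is either p_2/q_2 or the intermediate fraction (k*p_2 + p_1)/(k*q_2 + q_1) with the largest k >= 1 whose denominator stays <= 6; these approach x as k grows, and every other convergent or intermediate fraction in range is farther away.
Largest k: floor((6 - q_1)/q_2) = floor((6 - 1)/3) = 1.
That gives (1*20 + 7)/(1*3 + 1) = 27/4.
Compare the errors: |x - 20/3| = |47*3 - 20*7|/(7*3) = 1/21, and |x - 27/4| = |47*4 - 27*7|/(7*4) = 1/28.
Cross-multiplying, 1*21 = 21 < 28 = 1*28, so 1/28 is smaller: the intermediate fraction 27/4 is closer to x than 20/3.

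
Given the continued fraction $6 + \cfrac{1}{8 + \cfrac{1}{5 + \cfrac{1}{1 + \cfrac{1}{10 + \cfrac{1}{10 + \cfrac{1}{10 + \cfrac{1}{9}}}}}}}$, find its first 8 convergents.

6/1, 49/8, 251/41, 300/49, 3251/531, 32810/5359, 331351/54121, 3014969/492448

Using the convergent recurrence p_i = a_i*p_{i-1} + p_{i-2}, q_i = a_i*q_{i-1} + q_{i-2} with p_{-2}=0, p_{-1}=1, q_{-2}=1, q_{-1}=0:
  i=0: a_0=6, p_0 = 6*1 + 0 = 6, q_0 = 6*0 + 1 = 1.
  i=1: a_1=8, p_1 = 8*6 + 1 = 49, q_1 = 8*1 + 0 = 8.
  i=2: a_2=5, p_2 = 5*49 + 6 = 251, q_2 = 5*8 + 1 = 41.
  i=3: a_3=1, p_3 = 1*251 + 49 = 300, q_3 = 1*41 + 8 = 49.
  i=4: a_4=10, p_4 = 10*300 + 251 = 3251, q_4 = 10*49 + 41 = 531.
  i=5: a_5=10, p_5 = 10*3251 + 300 = 32810, q_5 = 10*531 + 49 = 5359.
  i=6: a_6=10, p_6 = 10*32810 + 3251 = 331351, q_6 = 10*5359 + 531 = 54121.
  i=7: a_7=9, p_7 = 9*331351 + 32810 = 3014969, q_7 = 9*54121 + 5359 = 492448.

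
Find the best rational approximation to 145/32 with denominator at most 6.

Expand x = 145/32 as a continued fraction with the Euclidean algorithm:
  145 = 4*32 + 17, so a_0 = 4.
  32 = 1*17 + 15, so a_1 = 1.
  17 = 1*15 + 2, so a_2 = 1.
  15 = 7*2 + 1, so a_3 = 7.
  2 = 2*1 + 0, so a_4 = 2.
so x = [4; 1, 1, 7, 2].
Convergents (p_i = a_i*p_{i-1} + p_{i-2}, q_i = a_i*q_{i-1} + q_{i-2} with p_{-2}=0, p_{-1}=1, q_{-2}=1, q_{-1}=0), until the denominator exceeds 6:
  i=0: a_0=4, p_0 = 4*1 + 0 = 4, q_0 = 4*0 + 1 = 1.
  i=1: a_1=1, p_1 = 1*4 + 1 = 5, q_1 = 1*1 + 0 = 1.
  i=2: a_2=1, p_2 = 1*5 + 4 = 9, q_2 = 1*1 + 1 = 2.
  i=3: a_3=7, p_3 = 7*9 + 5 = 68, q_3 = 7*2 + 1 = 15.
q_3 = 15 > 6, so the last convergent with denominator <= 6 is p_2/q_2 = 9/2.
The closest fraction with denominator <= 6 is either p_2/q_2 or the intermediate fraction (k*p_2 + p_1)/(k*q_2 + q_1) with the largest k >= 1 whose denominator stays <= 6; these approach x as k grows, and every other convergent or intermediate fraction in range is farther away.
Largest k: floor((6 - q_1)/q_2) = floor((6 - 1)/2) = 2.
That gives (2*9 + 5)/(2*2 + 1) = 23/5.
Compare the errors: |x - 9/2| = |145*2 - 9*32|/(32*2) = 2/64, and |x - 23/5| = |145*5 - 23*32|/(32*5) = 11/160.
Cross-multiplying, 2*160 = 320 < 704 = 11*64, so 2/64 is smaller: the convergent 9/2 is closer to x than 23/5.

9/2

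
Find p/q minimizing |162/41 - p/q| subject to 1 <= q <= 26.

83/21

Expand x = 162/41 as a continued fraction with the Euclidean algorithm:
  162 = 3*41 + 39, so a_0 = 3.
  41 = 1*39 + 2, so a_1 = 1.
  39 = 19*2 + 1, so a_2 = 19.
  2 = 2*1 + 0, so a_3 = 2.
so x = [3; 1, 19, 2].
Convergents (p_i = a_i*p_{i-1} + p_{i-2}, q_i = a_i*q_{i-1} + q_{i-2} with p_{-2}=0, p_{-1}=1, q_{-2}=1, q_{-1}=0), until the denominator exceeds 26:
  i=0: a_0=3, p_0 = 3*1 + 0 = 3, q_0 = 3*0 + 1 = 1.
  i=1: a_1=1, p_1 = 1*3 + 1 = 4, q_1 = 1*1 + 0 = 1.
  i=2: a_2=19, p_2 = 19*4 + 3 = 79, q_2 = 19*1 + 1 = 20.
  i=3: a_3=2, p_3 = 2*79 + 4 = 162, q_3 = 2*20 + 1 = 41.
q_3 = 41 > 26, so the last convergent with denominator <= 26 is p_2/q_2 = 79/20.
The closest fraction with denominator <= 26 is either p_2/q_2 or the intermediate fraction (k*p_2 + p_1)/(k*q_2 + q_1) with the largest k >= 1 whose denominator stays <= 26; these approach x as k grows, and every other convergent or intermediate fraction in range is farther away.
Largest k: floor((26 - q_1)/q_2) = floor((26 - 1)/20) = 1.
That gives (1*79 + 4)/(1*20 + 1) = 83/21.
Compare the errors: |x - 79/20| = |162*20 - 79*41|/(41*20) = 1/820, and |x - 83/21| = |162*21 - 83*41|/(41*21) = 1/861.
Cross-multiplying, 1*820 = 820 < 861 = 1*861, so 1/861 is smaller: the intermediate fraction 83/21 is closer to x than 79/20.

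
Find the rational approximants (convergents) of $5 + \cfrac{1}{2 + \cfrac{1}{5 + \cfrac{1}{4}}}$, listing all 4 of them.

Using the convergent recurrence p_i = a_i*p_{i-1} + p_{i-2}, q_i = a_i*q_{i-1} + q_{i-2} with p_{-2}=0, p_{-1}=1, q_{-2}=1, q_{-1}=0:
  i=0: a_0=5, p_0 = 5*1 + 0 = 5, q_0 = 5*0 + 1 = 1.
  i=1: a_1=2, p_1 = 2*5 + 1 = 11, q_1 = 2*1 + 0 = 2.
  i=2: a_2=5, p_2 = 5*11 + 5 = 60, q_2 = 5*2 + 1 = 11.
  i=3: a_3=4, p_3 = 4*60 + 11 = 251, q_3 = 4*11 + 2 = 46.

5/1, 11/2, 60/11, 251/46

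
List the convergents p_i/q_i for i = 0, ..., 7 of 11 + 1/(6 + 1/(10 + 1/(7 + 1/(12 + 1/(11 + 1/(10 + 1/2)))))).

Using the convergent recurrence p_i = a_i*p_{i-1} + p_{i-2}, q_i = a_i*q_{i-1} + q_{i-2} with p_{-2}=0, p_{-1}=1, q_{-2}=1, q_{-1}=0:
  i=0: a_0=11, p_0 = 11*1 + 0 = 11, q_0 = 11*0 + 1 = 1.
  i=1: a_1=6, p_1 = 6*11 + 1 = 67, q_1 = 6*1 + 0 = 6.
  i=2: a_2=10, p_2 = 10*67 + 11 = 681, q_2 = 10*6 + 1 = 61.
  i=3: a_3=7, p_3 = 7*681 + 67 = 4834, q_3 = 7*61 + 6 = 433.
  i=4: a_4=12, p_4 = 12*4834 + 681 = 58689, q_4 = 12*433 + 61 = 5257.
  i=5: a_5=11, p_5 = 11*58689 + 4834 = 650413, q_5 = 11*5257 + 433 = 58260.
  i=6: a_6=10, p_6 = 10*650413 + 58689 = 6562819, q_6 = 10*58260 + 5257 = 587857.
  i=7: a_7=2, p_7 = 2*6562819 + 650413 = 13776051, q_7 = 2*587857 + 58260 = 1233974.

11/1, 67/6, 681/61, 4834/433, 58689/5257, 650413/58260, 6562819/587857, 13776051/1233974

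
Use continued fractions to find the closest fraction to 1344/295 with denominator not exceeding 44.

41/9

Expand x = 1344/295 as a continued fraction with the Euclidean algorithm:
  1344 = 4*295 + 164, so a_0 = 4.
  295 = 1*164 + 131, so a_1 = 1.
  164 = 1*131 + 33, so a_2 = 1.
  131 = 3*33 + 32, so a_3 = 3.
  33 = 1*32 + 1, so a_4 = 1.
  32 = 32*1 + 0, so a_5 = 32.
so x = [4; 1, 1, 3, 1, 32].
Convergents (p_i = a_i*p_{i-1} + p_{i-2}, q_i = a_i*q_{i-1} + q_{i-2} with p_{-2}=0, p_{-1}=1, q_{-2}=1, q_{-1}=0), until the denominator exceeds 44:
  i=0: a_0=4, p_0 = 4*1 + 0 = 4, q_0 = 4*0 + 1 = 1.
  i=1: a_1=1, p_1 = 1*4 + 1 = 5, q_1 = 1*1 + 0 = 1.
  i=2: a_2=1, p_2 = 1*5 + 4 = 9, q_2 = 1*1 + 1 = 2.
  i=3: a_3=3, p_3 = 3*9 + 5 = 32, q_3 = 3*2 + 1 = 7.
  i=4: a_4=1, p_4 = 1*32 + 9 = 41, q_4 = 1*7 + 2 = 9.
  i=5: a_5=32, p_5 = 32*41 + 32 = 1344, q_5 = 32*9 + 7 = 295.
q_5 = 295 > 44, so the last convergent with denominator <= 44 is p_4/q_4 = 41/9.
The closest fraction with denominator <= 44 is either p_4/q_4 or the intermediate fraction (k*p_4 + p_3)/(k*q_4 + q_3) with the largest k >= 1 whose denominator stays <= 44; these approach x as k grows, and every other convergent or intermediate fraction in range is farther away.
Largest k: floor((44 - q_3)/q_4) = floor((44 - 7)/9) = 4.
That gives (4*41 + 32)/(4*9 + 7) = 196/43.
Compare the errors: |x - 41/9| = |1344*9 - 41*295|/(295*9) = 1/2655, and |x - 196/43| = |1344*43 - 196*295|/(295*43) = 28/12685.
Cross-multiplying, 1*12685 = 12685 < 74340 = 28*2655, so 1/2655 is smaller: the convergent 41/9 is closer to x than 196/43.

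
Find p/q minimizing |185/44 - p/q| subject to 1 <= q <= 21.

21/5

Expand x = 185/44 as a continued fraction with the Euclidean algorithm:
  185 = 4*44 + 9, so a_0 = 4.
  44 = 4*9 + 8, so a_1 = 4.
  9 = 1*8 + 1, so a_2 = 1.
  8 = 8*1 + 0, so a_3 = 8.
so x = [4; 4, 1, 8].
Convergents (p_i = a_i*p_{i-1} + p_{i-2}, q_i = a_i*q_{i-1} + q_{i-2} with p_{-2}=0, p_{-1}=1, q_{-2}=1, q_{-1}=0), until the denominator exceeds 21:
  i=0: a_0=4, p_0 = 4*1 + 0 = 4, q_0 = 4*0 + 1 = 1.
  i=1: a_1=4, p_1 = 4*4 + 1 = 17, q_1 = 4*1 + 0 = 4.
  i=2: a_2=1, p_2 = 1*17 + 4 = 21, q_2 = 1*4 + 1 = 5.
  i=3: a_3=8, p_3 = 8*21 + 17 = 185, q_3 = 8*5 + 4 = 44.
q_3 = 44 > 21, so the last convergent with denominator <= 21 is p_2/q_2 = 21/5.
The closest fraction with denominator <= 21 is either p_2/q_2 or the intermediate fraction (k*p_2 + p_1)/(k*q_2 + q_1) with the largest k >= 1 whose denominator stays <= 21; these approach x as k grows, and every other convergent or intermediate fraction in range is farther away.
Largest k: floor((21 - q_1)/q_2) = floor((21 - 4)/5) = 3.
That gives (3*21 + 17)/(3*5 + 4) = 80/19.
Compare the errors: |x - 21/5| = |185*5 - 21*44|/(44*5) = 1/220, and |x - 80/19| = |185*19 - 80*44|/(44*19) = 5/836.
Cross-multiplying, 1*836 = 836 < 1100 = 5*220, so 1/220 is smaller: the convergent 21/5 is closer to x than 80/19.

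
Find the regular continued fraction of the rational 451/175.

Run the Euclidean algorithm on 451 and 175; the successive quotients are the partial quotients a_0, a_1, ... (each step inverts the fractional part left over by the previous one):
  451 = 2*175 + 101, so a_0 = 2.
  175 = 1*101 + 74, so a_1 = 1.
  101 = 1*74 + 27, so a_2 = 1.
  74 = 2*27 + 20, so a_3 = 2.
  27 = 1*20 + 7, so a_4 = 1.
  20 = 2*7 + 6, so a_5 = 2.
  7 = 1*6 + 1, so a_6 = 1.
  6 = 6*1 + 0, so a_7 = 6.
The remainder reaches 0 after 8 divisions, so the expansion has 8 partial quotients, read off in order.

[2; 1, 1, 2, 1, 2, 1, 6]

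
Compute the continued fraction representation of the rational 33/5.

Run the Euclidean algorithm on 33 and 5; the successive quotients are the partial quotients a_0, a_1, ... (each step inverts the fractional part left over by the previous one):
  33 = 6*5 + 3, so a_0 = 6.
  5 = 1*3 + 2, so a_1 = 1.
  3 = 1*2 + 1, so a_2 = 1.
  2 = 2*1 + 0, so a_3 = 2.
The remainder reaches 0 after 4 divisions, so the expansion has 4 partial quotients, read off in order.

[6; 1, 1, 2]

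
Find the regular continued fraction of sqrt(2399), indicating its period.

Write x_i = (sqrt(2399) + m_i)/d_i with (m_0, d_0) = (0, 1). a_0 = floor(sqrt(2399)) = 48, since 48^2 = 2304 <= 2399 < 2401 = 49^2.
Iterate m_{i+1} = d_i*a_i - m_i, d_{i+1} = (2399 - m_{i+1}^2)/d_i, a_{i+1} = floor((a_0 + m_{i+1})/d_{i+1}):
  m_1 = 1*48 - 0 = 48, d_1 = (2399 - 48^2)/1 = 95/1 = 95, a_1 = floor((48 + 48)/95) = 1.
  m_2 = 95*1 - 48 = 47, d_2 = (2399 - 47^2)/95 = 190/95 = 2, a_2 = floor((48 + 47)/2) = 47.
  m_3 = 2*47 - 47 = 47, d_3 = (2399 - 47^2)/2 = 190/2 = 95, a_3 = floor((48 + 47)/95) = 1.
  m_4 = 95*1 - 47 = 48, d_4 = (2399 - 48^2)/95 = 95/95 = 1, a_4 = floor((48 + 48)/1) = 96.
  m_5 = 1*96 - 48 = 48, d_5 = (2399 - 48^2)/1 = 95/1 = 95: (m_5, d_5) = (m_1, d_1) = (48, 95), so from here the quotients repeat a_1, ..., a_4; the period length is 4.
Hence the expansion of sqrt(2399) is a_0 = 48 followed by the repeating block 1, 47, 1, 96 (period 4).

[48; (1, 47, 1, 96)]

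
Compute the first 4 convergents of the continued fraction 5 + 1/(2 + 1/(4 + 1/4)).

5/1, 11/2, 49/9, 207/38

Using the convergent recurrence p_i = a_i*p_{i-1} + p_{i-2}, q_i = a_i*q_{i-1} + q_{i-2} with p_{-2}=0, p_{-1}=1, q_{-2}=1, q_{-1}=0:
  i=0: a_0=5, p_0 = 5*1 + 0 = 5, q_0 = 5*0 + 1 = 1.
  i=1: a_1=2, p_1 = 2*5 + 1 = 11, q_1 = 2*1 + 0 = 2.
  i=2: a_2=4, p_2 = 4*11 + 5 = 49, q_2 = 4*2 + 1 = 9.
  i=3: a_3=4, p_3 = 4*49 + 11 = 207, q_3 = 4*9 + 2 = 38.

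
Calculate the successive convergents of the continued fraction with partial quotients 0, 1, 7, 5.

Using the convergent recurrence p_i = a_i*p_{i-1} + p_{i-2}, q_i = a_i*q_{i-1} + q_{i-2} with p_{-2}=0, p_{-1}=1, q_{-2}=1, q_{-1}=0:
  i=0: a_0=0, p_0 = 0*1 + 0 = 0, q_0 = 0*0 + 1 = 1.
  i=1: a_1=1, p_1 = 1*0 + 1 = 1, q_1 = 1*1 + 0 = 1.
  i=2: a_2=7, p_2 = 7*1 + 0 = 7, q_2 = 7*1 + 1 = 8.
  i=3: a_3=5, p_3 = 5*7 + 1 = 36, q_3 = 5*8 + 1 = 41.

0/1, 1/1, 7/8, 36/41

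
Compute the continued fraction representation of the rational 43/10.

Run the Euclidean algorithm on 43 and 10; the successive quotients are the partial quotients a_0, a_1, ... (each step inverts the fractional part left over by the previous one):
  43 = 4*10 + 3, so a_0 = 4.
  10 = 3*3 + 1, so a_1 = 3.
  3 = 3*1 + 0, so a_2 = 3.
The remainder reaches 0 after 3 divisions, so the expansion has 3 partial quotients, read off in order.

[4; 3, 3]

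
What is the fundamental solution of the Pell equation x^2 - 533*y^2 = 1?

First expand sqrt(533) as a continued fraction. With x_i = (sqrt(533) + m_i)/d_i and (m_0, d_0) = (0, 1): a_0 = floor(sqrt(533)) = 23, since 23^2 = 529 <= 533 < 576 = 24^2.
Iterate m_{i+1} = d_i*a_i - m_i, d_{i+1} = (533 - m_{i+1}^2)/d_i, a_{i+1} = floor((a_0 + m_{i+1})/d_{i+1}):
  m_1 = 1*23 - 0 = 23, d_1 = (533 - 23^2)/1 = 4/1 = 4, a_1 = floor((23 + 23)/4) = 11.
  m_2 = 4*11 - 23 = 21, d_2 = (533 - 21^2)/4 = 92/4 = 23, a_2 = floor((23 + 21)/23) = 1.
  m_3 = 23*1 - 21 = 2, d_3 = (533 - 2^2)/23 = 529/23 = 23, a_3 = floor((23 + 2)/23) = 1.
  m_4 = 23*1 - 2 = 21, d_4 = (533 - 21^2)/23 = 92/23 = 4, a_4 = floor((23 + 21)/4) = 11.
  m_5 = 4*11 - 21 = 23, d_5 = (533 - 23^2)/4 = 4/4 = 1, a_5 = floor((23 + 23)/1) = 46.
  m_6 = 1*46 - 23 = 23, d_6 = (533 - 23^2)/1 = 4/1 = 4: (m_6, d_6) = (m_1, d_1) = (23, 4), so from here the quotients repeat a_1, ..., a_5; the period length is 5.
So sqrt(533) = [23; (11, 1, 1, 11, 46)] with period length k = 5.
k is odd, so (p_{k-1}, q_{k-1}) only solves x^2 - 533y^2 = -1 and the fundamental solution of x^2 - 533y^2 = 1 is (p_{2k-1}, q_{2k-1}) = (p_9, q_9); compute convergents through index 9, running through the period twice.
Convergents (p_i = a_i*p_{i-1} + p_{i-2}, q_i = a_i*q_{i-1} + q_{i-2} with p_{-2}=0, p_{-1}=1, q_{-2}=1, q_{-1}=0):
  i=0: a_0=23, p_0 = 23*1 + 0 = 23, q_0 = 23*0 + 1 = 1.
  i=1: a_1=11, p_1 = 11*23 + 1 = 254, q_1 = 11*1 + 0 = 11.
  i=2: a_2=1, p_2 = 1*254 + 23 = 277, q_2 = 1*11 + 1 = 12.
  i=3: a_3=1, p_3 = 1*277 + 254 = 531, q_3 = 1*12 + 11 = 23.
  i=4: a_4=11, p_4 = 11*531 + 277 = 6118, q_4 = 11*23 + 12 = 265.
  i=5: a_5=46, p_5 = 46*6118 + 531 = 281959, q_5 = 46*265 + 23 = 12213.
  i=6: a_6=11, p_6 = 11*281959 + 6118 = 3107667, q_6 = 11*12213 + 265 = 134608.
  i=7: a_7=1, p_7 = 1*3107667 + 281959 = 3389626, q_7 = 1*134608 + 12213 = 146821.
  i=8: a_8=1, p_8 = 1*3389626 + 3107667 = 6497293, q_8 = 1*146821 + 134608 = 281429.
  i=9: a_9=11, p_9 = 11*6497293 + 3389626 = 74859849, q_9 = 11*281429 + 146821 = 3242540.
Indeed p_4^2 - 533*q_4^2 = 37429924 - 37429925 = -1, not +1.
Check: 74859849^2 - 533*3242540^2 = 5603996992302801 - 5603996992302800 = 1, so (x, y) = (74859849, 3242540) solves the equation, and by the theorem it is the least positive solution.

(x, y) = (74859849, 3242540)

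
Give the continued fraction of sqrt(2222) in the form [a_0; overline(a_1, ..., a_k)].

Write x_i = (sqrt(2222) + m_i)/d_i with (m_0, d_0) = (0, 1). a_0 = floor(sqrt(2222)) = 47, since 47^2 = 2209 <= 2222 < 2304 = 48^2.
Iterate m_{i+1} = d_i*a_i - m_i, d_{i+1} = (2222 - m_{i+1}^2)/d_i, a_{i+1} = floor((a_0 + m_{i+1})/d_{i+1}):
  m_1 = 1*47 - 0 = 47, d_1 = (2222 - 47^2)/1 = 13/1 = 13, a_1 = floor((47 + 47)/13) = 7.
  m_2 = 13*7 - 47 = 44, d_2 = (2222 - 44^2)/13 = 286/13 = 22, a_2 = floor((47 + 44)/22) = 4.
  m_3 = 22*4 - 44 = 44, d_3 = (2222 - 44^2)/22 = 286/22 = 13, a_3 = floor((47 + 44)/13) = 7.
  m_4 = 13*7 - 44 = 47, d_4 = (2222 - 47^2)/13 = 13/13 = 1, a_4 = floor((47 + 47)/1) = 94.
  m_5 = 1*94 - 47 = 47, d_5 = (2222 - 47^2)/1 = 13/1 = 13: (m_5, d_5) = (m_1, d_1) = (47, 13), so from here the quotients repeat a_1, ..., a_4; the period length is 4.
Hence the expansion of sqrt(2222) is a_0 = 47 followed by the repeating block 7, 4, 7, 94 (period 4).

[47; overline(7, 4, 7, 94)]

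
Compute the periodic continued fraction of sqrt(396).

[19; (1, 8, 1, 38)]

Write x_i = (sqrt(396) + m_i)/d_i with (m_0, d_0) = (0, 1). a_0 = floor(sqrt(396)) = 19, since 19^2 = 361 <= 396 < 400 = 20^2.
Iterate m_{i+1} = d_i*a_i - m_i, d_{i+1} = (396 - m_{i+1}^2)/d_i, a_{i+1} = floor((a_0 + m_{i+1})/d_{i+1}):
  m_1 = 1*19 - 0 = 19, d_1 = (396 - 19^2)/1 = 35/1 = 35, a_1 = floor((19 + 19)/35) = 1.
  m_2 = 35*1 - 19 = 16, d_2 = (396 - 16^2)/35 = 140/35 = 4, a_2 = floor((19 + 16)/4) = 8.
  m_3 = 4*8 - 16 = 16, d_3 = (396 - 16^2)/4 = 140/4 = 35, a_3 = floor((19 + 16)/35) = 1.
  m_4 = 35*1 - 16 = 19, d_4 = (396 - 19^2)/35 = 35/35 = 1, a_4 = floor((19 + 19)/1) = 38.
  m_5 = 1*38 - 19 = 19, d_5 = (396 - 19^2)/1 = 35/1 = 35: (m_5, d_5) = (m_1, d_1) = (19, 35), so from here the quotients repeat a_1, ..., a_4; the period length is 4.
Hence the expansion of sqrt(396) is a_0 = 19 followed by the repeating block 1, 8, 1, 38 (period 4).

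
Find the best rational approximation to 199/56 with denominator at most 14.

32/9

Expand x = 199/56 as a continued fraction with the Euclidean algorithm:
  199 = 3*56 + 31, so a_0 = 3.
  56 = 1*31 + 25, so a_1 = 1.
  31 = 1*25 + 6, so a_2 = 1.
  25 = 4*6 + 1, so a_3 = 4.
  6 = 6*1 + 0, so a_4 = 6.
so x = [3; 1, 1, 4, 6].
Convergents (p_i = a_i*p_{i-1} + p_{i-2}, q_i = a_i*q_{i-1} + q_{i-2} with p_{-2}=0, p_{-1}=1, q_{-2}=1, q_{-1}=0), until the denominator exceeds 14:
  i=0: a_0=3, p_0 = 3*1 + 0 = 3, q_0 = 3*0 + 1 = 1.
  i=1: a_1=1, p_1 = 1*3 + 1 = 4, q_1 = 1*1 + 0 = 1.
  i=2: a_2=1, p_2 = 1*4 + 3 = 7, q_2 = 1*1 + 1 = 2.
  i=3: a_3=4, p_3 = 4*7 + 4 = 32, q_3 = 4*2 + 1 = 9.
  i=4: a_4=6, p_4 = 6*32 + 7 = 199, q_4 = 6*9 + 2 = 56.
q_4 = 56 > 14, so the last convergent with denominator <= 14 is p_3/q_3 = 32/9.
The closest fraction with denominator <= 14 is either p_3/q_3 or the intermediate fraction (k*p_3 + p_2)/(k*q_3 + q_2) with the largest k >= 1 whose denominator stays <= 14; these approach x as k grows, and every other convergent or intermediate fraction in range is farther away.
Largest k: floor((14 - q_2)/q_3) = floor((14 - 2)/9) = 1.
That gives (1*32 + 7)/(1*9 + 2) = 39/11.
Compare the errors: |x - 32/9| = |199*9 - 32*56|/(56*9) = 1/504, and |x - 39/11| = |199*11 - 39*56|/(56*11) = 5/616.
Cross-multiplying, 1*616 = 616 < 2520 = 5*504, so 1/504 is smaller: the convergent 32/9 is closer to x than 39/11.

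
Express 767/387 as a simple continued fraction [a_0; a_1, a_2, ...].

[1; 1, 54, 3, 2]

Run the Euclidean algorithm on 767 and 387; the successive quotients are the partial quotients a_0, a_1, ... (each step inverts the fractional part left over by the previous one):
  767 = 1*387 + 380, so a_0 = 1.
  387 = 1*380 + 7, so a_1 = 1.
  380 = 54*7 + 2, so a_2 = 54.
  7 = 3*2 + 1, so a_3 = 3.
  2 = 2*1 + 0, so a_4 = 2.
The remainder reaches 0 after 5 divisions, so the expansion has 5 partial quotients, read off in order.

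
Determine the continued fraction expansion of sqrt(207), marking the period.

[14; (2, 1, 1, 2, 1, 1, 2, 28)]

Write x_i = (sqrt(207) + m_i)/d_i with (m_0, d_0) = (0, 1). a_0 = floor(sqrt(207)) = 14, since 14^2 = 196 <= 207 < 225 = 15^2.
Iterate m_{i+1} = d_i*a_i - m_i, d_{i+1} = (207 - m_{i+1}^2)/d_i, a_{i+1} = floor((a_0 + m_{i+1})/d_{i+1}):
  m_1 = 1*14 - 0 = 14, d_1 = (207 - 14^2)/1 = 11/1 = 11, a_1 = floor((14 + 14)/11) = 2.
  m_2 = 11*2 - 14 = 8, d_2 = (207 - 8^2)/11 = 143/11 = 13, a_2 = floor((14 + 8)/13) = 1.
  m_3 = 13*1 - 8 = 5, d_3 = (207 - 5^2)/13 = 182/13 = 14, a_3 = floor((14 + 5)/14) = 1.
  m_4 = 14*1 - 5 = 9, d_4 = (207 - 9^2)/14 = 126/14 = 9, a_4 = floor((14 + 9)/9) = 2.
  m_5 = 9*2 - 9 = 9, d_5 = (207 - 9^2)/9 = 126/9 = 14, a_5 = floor((14 + 9)/14) = 1.
  m_6 = 14*1 - 9 = 5, d_6 = (207 - 5^2)/14 = 182/14 = 13, a_6 = floor((14 + 5)/13) = 1.
  m_7 = 13*1 - 5 = 8, d_7 = (207 - 8^2)/13 = 143/13 = 11, a_7 = floor((14 + 8)/11) = 2.
  m_8 = 11*2 - 8 = 14, d_8 = (207 - 14^2)/11 = 11/11 = 1, a_8 = floor((14 + 14)/1) = 28.
  m_9 = 1*28 - 14 = 14, d_9 = (207 - 14^2)/1 = 11/1 = 11: (m_9, d_9) = (m_1, d_1) = (14, 11), so from here the quotients repeat a_1, ..., a_8; the period length is 8.
Hence the expansion of sqrt(207) is a_0 = 14 followed by the repeating block 2, 1, 1, 2, 1, 1, 2, 28 (period 8).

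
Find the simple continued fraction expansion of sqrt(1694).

Write x_i = (sqrt(1694) + m_i)/d_i with (m_0, d_0) = (0, 1). a_0 = floor(sqrt(1694)) = 41, since 41^2 = 1681 <= 1694 < 1764 = 42^2.
Iterate m_{i+1} = d_i*a_i - m_i, d_{i+1} = (1694 - m_{i+1}^2)/d_i, a_{i+1} = floor((a_0 + m_{i+1})/d_{i+1}):
  m_1 = 1*41 - 0 = 41, d_1 = (1694 - 41^2)/1 = 13/1 = 13, a_1 = floor((41 + 41)/13) = 6.
  m_2 = 13*6 - 41 = 37, d_2 = (1694 - 37^2)/13 = 325/13 = 25, a_2 = floor((41 + 37)/25) = 3.
  m_3 = 25*3 - 37 = 38, d_3 = (1694 - 38^2)/25 = 250/25 = 10, a_3 = floor((41 + 38)/10) = 7.
  m_4 = 10*7 - 38 = 32, d_4 = (1694 - 32^2)/10 = 670/10 = 67, a_4 = floor((41 + 32)/67) = 1.
  m_5 = 67*1 - 32 = 35, d_5 = (1694 - 35^2)/67 = 469/67 = 7, a_5 = floor((41 + 35)/7) = 10.
  m_6 = 7*10 - 35 = 35, d_6 = (1694 - 35^2)/7 = 469/7 = 67, a_6 = floor((41 + 35)/67) = 1.
  m_7 = 67*1 - 35 = 32, d_7 = (1694 - 32^2)/67 = 670/67 = 10, a_7 = floor((41 + 32)/10) = 7.
  m_8 = 10*7 - 32 = 38, d_8 = (1694 - 38^2)/10 = 250/10 = 25, a_8 = floor((41 + 38)/25) = 3.
  m_9 = 25*3 - 38 = 37, d_9 = (1694 - 37^2)/25 = 325/25 = 13, a_9 = floor((41 + 37)/13) = 6.
  m_10 = 13*6 - 37 = 41, d_10 = (1694 - 41^2)/13 = 13/13 = 1, a_10 = floor((41 + 41)/1) = 82.
  m_11 = 1*82 - 41 = 41, d_11 = (1694 - 41^2)/1 = 13/1 = 13: (m_11, d_11) = (m_1, d_1) = (41, 13), so from here the quotients repeat a_1, ..., a_10; the period length is 10.
Hence the expansion of sqrt(1694) is a_0 = 41 followed by the repeating block 6, 3, 7, 1, 10, 1, 7, 3, 6, 82 (period 10).

[41; (6, 3, 7, 1, 10, 1, 7, 3, 6, 82)]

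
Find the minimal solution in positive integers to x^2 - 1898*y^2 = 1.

(x, y) = (10662963, 244754)

First expand sqrt(1898) as a continued fraction. With x_i = (sqrt(1898) + m_i)/d_i and (m_0, d_0) = (0, 1): a_0 = floor(sqrt(1898)) = 43, since 43^2 = 1849 <= 1898 < 1936 = 44^2.
Iterate m_{i+1} = d_i*a_i - m_i, d_{i+1} = (1898 - m_{i+1}^2)/d_i, a_{i+1} = floor((a_0 + m_{i+1})/d_{i+1}):
  m_1 = 1*43 - 0 = 43, d_1 = (1898 - 43^2)/1 = 49/1 = 49, a_1 = floor((43 + 43)/49) = 1.
  m_2 = 49*1 - 43 = 6, d_2 = (1898 - 6^2)/49 = 1862/49 = 38, a_2 = floor((43 + 6)/38) = 1.
  m_3 = 38*1 - 6 = 32, d_3 = (1898 - 32^2)/38 = 874/38 = 23, a_3 = floor((43 + 32)/23) = 3.
  m_4 = 23*3 - 32 = 37, d_4 = (1898 - 37^2)/23 = 529/23 = 23, a_4 = floor((43 + 37)/23) = 3.
  m_5 = 23*3 - 37 = 32, d_5 = (1898 - 32^2)/23 = 874/23 = 38, a_5 = floor((43 + 32)/38) = 1.
  m_6 = 38*1 - 32 = 6, d_6 = (1898 - 6^2)/38 = 1862/38 = 49, a_6 = floor((43 + 6)/49) = 1.
  m_7 = 49*1 - 6 = 43, d_7 = (1898 - 43^2)/49 = 49/49 = 1, a_7 = floor((43 + 43)/1) = 86.
  m_8 = 1*86 - 43 = 43, d_8 = (1898 - 43^2)/1 = 49/1 = 49: (m_8, d_8) = (m_1, d_1) = (43, 49), so from here the quotients repeat a_1, ..., a_7; the period length is 7.
So sqrt(1898) = [43; (1, 1, 3, 3, 1, 1, 86)] with period length k = 7.
k is odd, so (p_{k-1}, q_{k-1}) only solves x^2 - 1898y^2 = -1 and the fundamental solution of x^2 - 1898y^2 = 1 is (p_{2k-1}, q_{2k-1}) = (p_13, q_13); compute convergents through index 13, running through the period twice.
Convergents (p_i = a_i*p_{i-1} + p_{i-2}, q_i = a_i*q_{i-1} + q_{i-2} with p_{-2}=0, p_{-1}=1, q_{-2}=1, q_{-1}=0):
  i=0: a_0=43, p_0 = 43*1 + 0 = 43, q_0 = 43*0 + 1 = 1.
  i=1: a_1=1, p_1 = 1*43 + 1 = 44, q_1 = 1*1 + 0 = 1.
  i=2: a_2=1, p_2 = 1*44 + 43 = 87, q_2 = 1*1 + 1 = 2.
  i=3: a_3=3, p_3 = 3*87 + 44 = 305, q_3 = 3*2 + 1 = 7.
  i=4: a_4=3, p_4 = 3*305 + 87 = 1002, q_4 = 3*7 + 2 = 23.
  i=5: a_5=1, p_5 = 1*1002 + 305 = 1307, q_5 = 1*23 + 7 = 30.
  i=6: a_6=1, p_6 = 1*1307 + 1002 = 2309, q_6 = 1*30 + 23 = 53.
  i=7: a_7=86, p_7 = 86*2309 + 1307 = 199881, q_7 = 86*53 + 30 = 4588.
  i=8: a_8=1, p_8 = 1*199881 + 2309 = 202190, q_8 = 1*4588 + 53 = 4641.
  i=9: a_9=1, p_9 = 1*202190 + 199881 = 402071, q_9 = 1*4641 + 4588 = 9229.
  i=10: a_10=3, p_10 = 3*402071 + 202190 = 1408403, q_10 = 3*9229 + 4641 = 32328.
  i=11: a_11=3, p_11 = 3*1408403 + 402071 = 4627280, q_11 = 3*32328 + 9229 = 106213.
  i=12: a_12=1, p_12 = 1*4627280 + 1408403 = 6035683, q_12 = 1*106213 + 32328 = 138541.
  i=13: a_13=1, p_13 = 1*6035683 + 4627280 = 10662963, q_13 = 1*138541 + 106213 = 244754.
Indeed p_6^2 - 1898*q_6^2 = 5331481 - 5331482 = -1, not +1.
Check: 10662963^2 - 1898*244754^2 = 113698779939369 - 113698779939368 = 1, so (x, y) = (10662963, 244754) solves the equation, and by the theorem it is the least positive solution.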